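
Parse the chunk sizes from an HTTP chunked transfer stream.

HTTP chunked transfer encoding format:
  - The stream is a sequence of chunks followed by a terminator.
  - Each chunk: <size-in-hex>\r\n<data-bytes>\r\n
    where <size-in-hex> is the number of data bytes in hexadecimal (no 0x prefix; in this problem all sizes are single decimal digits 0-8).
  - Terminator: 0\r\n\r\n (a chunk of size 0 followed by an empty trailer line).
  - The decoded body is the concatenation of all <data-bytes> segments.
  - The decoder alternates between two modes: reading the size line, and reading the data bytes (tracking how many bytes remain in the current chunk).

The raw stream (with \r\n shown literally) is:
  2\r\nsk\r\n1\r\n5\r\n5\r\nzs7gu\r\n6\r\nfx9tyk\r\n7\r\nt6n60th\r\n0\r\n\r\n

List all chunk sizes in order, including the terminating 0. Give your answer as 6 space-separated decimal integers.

Answer: 2 1 5 6 7 0

Derivation:
Chunk 1: stream[0..1]='2' size=0x2=2, data at stream[3..5]='sk' -> body[0..2], body so far='sk'
Chunk 2: stream[7..8]='1' size=0x1=1, data at stream[10..11]='5' -> body[2..3], body so far='sk5'
Chunk 3: stream[13..14]='5' size=0x5=5, data at stream[16..21]='zs7gu' -> body[3..8], body so far='sk5zs7gu'
Chunk 4: stream[23..24]='6' size=0x6=6, data at stream[26..32]='fx9tyk' -> body[8..14], body so far='sk5zs7gufx9tyk'
Chunk 5: stream[34..35]='7' size=0x7=7, data at stream[37..44]='t6n60th' -> body[14..21], body so far='sk5zs7gufx9tykt6n60th'
Chunk 6: stream[46..47]='0' size=0 (terminator). Final body='sk5zs7gufx9tykt6n60th' (21 bytes)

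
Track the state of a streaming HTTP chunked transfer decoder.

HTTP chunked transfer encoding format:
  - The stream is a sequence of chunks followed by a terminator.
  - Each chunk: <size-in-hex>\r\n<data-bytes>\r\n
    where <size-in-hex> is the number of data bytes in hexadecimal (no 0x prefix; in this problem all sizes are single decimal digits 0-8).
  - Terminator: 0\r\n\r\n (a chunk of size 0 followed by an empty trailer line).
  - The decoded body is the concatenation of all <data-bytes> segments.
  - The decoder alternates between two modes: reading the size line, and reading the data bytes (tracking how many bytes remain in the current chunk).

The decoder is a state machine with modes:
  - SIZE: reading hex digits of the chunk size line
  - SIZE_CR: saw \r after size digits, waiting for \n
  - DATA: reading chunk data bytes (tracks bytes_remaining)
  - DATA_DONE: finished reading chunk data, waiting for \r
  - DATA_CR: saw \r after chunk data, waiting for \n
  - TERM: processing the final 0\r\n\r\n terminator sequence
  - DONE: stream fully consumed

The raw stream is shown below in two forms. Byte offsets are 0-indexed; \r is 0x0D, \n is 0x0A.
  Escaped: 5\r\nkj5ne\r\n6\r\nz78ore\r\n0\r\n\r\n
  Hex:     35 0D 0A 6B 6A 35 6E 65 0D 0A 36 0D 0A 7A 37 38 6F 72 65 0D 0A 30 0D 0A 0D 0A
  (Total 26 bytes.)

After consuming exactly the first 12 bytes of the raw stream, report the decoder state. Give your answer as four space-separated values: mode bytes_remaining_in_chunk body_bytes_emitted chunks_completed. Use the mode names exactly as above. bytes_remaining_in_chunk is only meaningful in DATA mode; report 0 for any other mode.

Answer: SIZE_CR 0 5 1

Derivation:
Byte 0 = '5': mode=SIZE remaining=0 emitted=0 chunks_done=0
Byte 1 = 0x0D: mode=SIZE_CR remaining=0 emitted=0 chunks_done=0
Byte 2 = 0x0A: mode=DATA remaining=5 emitted=0 chunks_done=0
Byte 3 = 'k': mode=DATA remaining=4 emitted=1 chunks_done=0
Byte 4 = 'j': mode=DATA remaining=3 emitted=2 chunks_done=0
Byte 5 = '5': mode=DATA remaining=2 emitted=3 chunks_done=0
Byte 6 = 'n': mode=DATA remaining=1 emitted=4 chunks_done=0
Byte 7 = 'e': mode=DATA_DONE remaining=0 emitted=5 chunks_done=0
Byte 8 = 0x0D: mode=DATA_CR remaining=0 emitted=5 chunks_done=0
Byte 9 = 0x0A: mode=SIZE remaining=0 emitted=5 chunks_done=1
Byte 10 = '6': mode=SIZE remaining=0 emitted=5 chunks_done=1
Byte 11 = 0x0D: mode=SIZE_CR remaining=0 emitted=5 chunks_done=1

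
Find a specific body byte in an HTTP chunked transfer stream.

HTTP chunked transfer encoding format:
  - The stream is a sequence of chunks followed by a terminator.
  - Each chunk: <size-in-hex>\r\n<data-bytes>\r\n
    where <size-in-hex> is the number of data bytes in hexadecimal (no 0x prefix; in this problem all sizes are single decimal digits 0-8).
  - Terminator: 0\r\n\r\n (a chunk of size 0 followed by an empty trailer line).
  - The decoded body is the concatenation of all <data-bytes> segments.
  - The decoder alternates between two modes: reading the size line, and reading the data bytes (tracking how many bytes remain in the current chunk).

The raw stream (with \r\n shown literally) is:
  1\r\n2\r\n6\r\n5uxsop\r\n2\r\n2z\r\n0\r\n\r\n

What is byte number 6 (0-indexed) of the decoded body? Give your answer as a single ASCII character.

Chunk 1: stream[0..1]='1' size=0x1=1, data at stream[3..4]='2' -> body[0..1], body so far='2'
Chunk 2: stream[6..7]='6' size=0x6=6, data at stream[9..15]='5uxsop' -> body[1..7], body so far='25uxsop'
Chunk 3: stream[17..18]='2' size=0x2=2, data at stream[20..22]='2z' -> body[7..9], body so far='25uxsop2z'
Chunk 4: stream[24..25]='0' size=0 (terminator). Final body='25uxsop2z' (9 bytes)
Body byte 6 = 'p'

Answer: p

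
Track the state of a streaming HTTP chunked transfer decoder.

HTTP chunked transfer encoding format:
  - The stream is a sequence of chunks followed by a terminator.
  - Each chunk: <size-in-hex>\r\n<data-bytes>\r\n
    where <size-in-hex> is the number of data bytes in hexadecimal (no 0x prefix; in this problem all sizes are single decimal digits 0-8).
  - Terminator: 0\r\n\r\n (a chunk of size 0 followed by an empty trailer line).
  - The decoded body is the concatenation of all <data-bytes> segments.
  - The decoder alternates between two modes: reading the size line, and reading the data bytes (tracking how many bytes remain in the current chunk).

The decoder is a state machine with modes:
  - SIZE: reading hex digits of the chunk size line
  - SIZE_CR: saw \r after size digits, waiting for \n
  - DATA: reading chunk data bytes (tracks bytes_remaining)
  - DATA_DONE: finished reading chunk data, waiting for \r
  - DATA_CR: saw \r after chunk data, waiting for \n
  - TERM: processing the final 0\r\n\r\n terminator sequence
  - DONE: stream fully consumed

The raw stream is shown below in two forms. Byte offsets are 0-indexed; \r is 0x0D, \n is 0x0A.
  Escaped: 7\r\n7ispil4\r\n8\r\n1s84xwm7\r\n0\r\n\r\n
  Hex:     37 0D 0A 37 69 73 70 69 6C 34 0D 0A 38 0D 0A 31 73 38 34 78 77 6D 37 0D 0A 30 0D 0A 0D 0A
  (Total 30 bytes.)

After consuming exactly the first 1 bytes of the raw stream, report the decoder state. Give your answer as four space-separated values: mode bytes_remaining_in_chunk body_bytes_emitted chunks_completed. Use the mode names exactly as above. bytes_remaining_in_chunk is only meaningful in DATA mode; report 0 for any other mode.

Answer: SIZE 0 0 0

Derivation:
Byte 0 = '7': mode=SIZE remaining=0 emitted=0 chunks_done=0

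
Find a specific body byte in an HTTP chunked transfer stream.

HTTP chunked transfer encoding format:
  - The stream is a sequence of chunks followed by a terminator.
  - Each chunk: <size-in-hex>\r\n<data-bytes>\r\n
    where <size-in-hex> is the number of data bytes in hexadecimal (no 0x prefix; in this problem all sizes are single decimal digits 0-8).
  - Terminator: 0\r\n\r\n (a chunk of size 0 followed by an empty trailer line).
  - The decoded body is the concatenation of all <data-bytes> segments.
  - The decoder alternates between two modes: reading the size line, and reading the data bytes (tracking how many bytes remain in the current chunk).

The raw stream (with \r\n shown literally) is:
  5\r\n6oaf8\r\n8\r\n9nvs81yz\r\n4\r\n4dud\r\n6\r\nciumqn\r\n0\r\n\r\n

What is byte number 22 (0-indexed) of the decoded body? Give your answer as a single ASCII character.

Answer: n

Derivation:
Chunk 1: stream[0..1]='5' size=0x5=5, data at stream[3..8]='6oaf8' -> body[0..5], body so far='6oaf8'
Chunk 2: stream[10..11]='8' size=0x8=8, data at stream[13..21]='9nvs81yz' -> body[5..13], body so far='6oaf89nvs81yz'
Chunk 3: stream[23..24]='4' size=0x4=4, data at stream[26..30]='4dud' -> body[13..17], body so far='6oaf89nvs81yz4dud'
Chunk 4: stream[32..33]='6' size=0x6=6, data at stream[35..41]='ciumqn' -> body[17..23], body so far='6oaf89nvs81yz4dudciumqn'
Chunk 5: stream[43..44]='0' size=0 (terminator). Final body='6oaf89nvs81yz4dudciumqn' (23 bytes)
Body byte 22 = 'n'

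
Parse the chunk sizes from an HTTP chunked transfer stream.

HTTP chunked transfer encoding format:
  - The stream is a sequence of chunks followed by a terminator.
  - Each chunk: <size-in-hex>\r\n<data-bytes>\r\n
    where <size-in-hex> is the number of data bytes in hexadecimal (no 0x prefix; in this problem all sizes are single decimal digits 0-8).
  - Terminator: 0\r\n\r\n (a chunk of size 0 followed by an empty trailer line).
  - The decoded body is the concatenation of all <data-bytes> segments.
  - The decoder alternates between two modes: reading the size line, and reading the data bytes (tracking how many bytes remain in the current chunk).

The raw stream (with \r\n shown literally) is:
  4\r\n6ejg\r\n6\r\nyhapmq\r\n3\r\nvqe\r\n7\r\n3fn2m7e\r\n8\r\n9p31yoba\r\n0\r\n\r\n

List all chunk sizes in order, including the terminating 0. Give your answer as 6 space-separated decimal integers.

Answer: 4 6 3 7 8 0

Derivation:
Chunk 1: stream[0..1]='4' size=0x4=4, data at stream[3..7]='6ejg' -> body[0..4], body so far='6ejg'
Chunk 2: stream[9..10]='6' size=0x6=6, data at stream[12..18]='yhapmq' -> body[4..10], body so far='6ejgyhapmq'
Chunk 3: stream[20..21]='3' size=0x3=3, data at stream[23..26]='vqe' -> body[10..13], body so far='6ejgyhapmqvqe'
Chunk 4: stream[28..29]='7' size=0x7=7, data at stream[31..38]='3fn2m7e' -> body[13..20], body so far='6ejgyhapmqvqe3fn2m7e'
Chunk 5: stream[40..41]='8' size=0x8=8, data at stream[43..51]='9p31yoba' -> body[20..28], body so far='6ejgyhapmqvqe3fn2m7e9p31yoba'
Chunk 6: stream[53..54]='0' size=0 (terminator). Final body='6ejgyhapmqvqe3fn2m7e9p31yoba' (28 bytes)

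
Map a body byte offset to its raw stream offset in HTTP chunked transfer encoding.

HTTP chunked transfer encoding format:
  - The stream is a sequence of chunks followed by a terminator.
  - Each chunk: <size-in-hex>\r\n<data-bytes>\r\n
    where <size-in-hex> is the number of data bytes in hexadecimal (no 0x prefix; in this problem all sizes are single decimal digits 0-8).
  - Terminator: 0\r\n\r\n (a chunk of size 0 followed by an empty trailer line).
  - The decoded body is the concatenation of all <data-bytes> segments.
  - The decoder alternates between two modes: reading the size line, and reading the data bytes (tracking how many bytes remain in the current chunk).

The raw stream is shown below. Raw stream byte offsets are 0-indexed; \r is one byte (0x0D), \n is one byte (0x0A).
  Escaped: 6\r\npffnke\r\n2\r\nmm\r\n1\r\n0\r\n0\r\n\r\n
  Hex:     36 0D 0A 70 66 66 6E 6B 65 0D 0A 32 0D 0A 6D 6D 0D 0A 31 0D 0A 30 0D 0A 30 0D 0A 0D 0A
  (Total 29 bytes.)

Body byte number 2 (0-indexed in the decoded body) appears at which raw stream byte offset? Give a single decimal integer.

Chunk 1: stream[0..1]='6' size=0x6=6, data at stream[3..9]='pffnke' -> body[0..6], body so far='pffnke'
Chunk 2: stream[11..12]='2' size=0x2=2, data at stream[14..16]='mm' -> body[6..8], body so far='pffnkemm'
Chunk 3: stream[18..19]='1' size=0x1=1, data at stream[21..22]='0' -> body[8..9], body so far='pffnkemm0'
Chunk 4: stream[24..25]='0' size=0 (terminator). Final body='pffnkemm0' (9 bytes)
Body byte 2 at stream offset 5

Answer: 5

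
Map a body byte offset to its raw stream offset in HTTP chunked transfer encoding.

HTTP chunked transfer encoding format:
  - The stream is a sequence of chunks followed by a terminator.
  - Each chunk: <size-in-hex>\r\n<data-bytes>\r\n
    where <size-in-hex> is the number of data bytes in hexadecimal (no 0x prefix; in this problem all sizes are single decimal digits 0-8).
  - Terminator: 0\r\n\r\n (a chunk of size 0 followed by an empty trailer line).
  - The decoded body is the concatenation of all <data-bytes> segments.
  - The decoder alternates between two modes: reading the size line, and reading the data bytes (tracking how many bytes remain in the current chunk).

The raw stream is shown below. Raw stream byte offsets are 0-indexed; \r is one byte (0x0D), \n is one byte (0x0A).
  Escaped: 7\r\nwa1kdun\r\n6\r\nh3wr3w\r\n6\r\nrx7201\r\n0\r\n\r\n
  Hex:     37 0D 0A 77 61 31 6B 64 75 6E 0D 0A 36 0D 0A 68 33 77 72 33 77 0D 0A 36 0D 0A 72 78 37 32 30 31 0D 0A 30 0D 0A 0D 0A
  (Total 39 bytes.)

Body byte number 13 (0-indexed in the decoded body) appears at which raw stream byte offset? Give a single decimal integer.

Answer: 26

Derivation:
Chunk 1: stream[0..1]='7' size=0x7=7, data at stream[3..10]='wa1kdun' -> body[0..7], body so far='wa1kdun'
Chunk 2: stream[12..13]='6' size=0x6=6, data at stream[15..21]='h3wr3w' -> body[7..13], body so far='wa1kdunh3wr3w'
Chunk 3: stream[23..24]='6' size=0x6=6, data at stream[26..32]='rx7201' -> body[13..19], body so far='wa1kdunh3wr3wrx7201'
Chunk 4: stream[34..35]='0' size=0 (terminator). Final body='wa1kdunh3wr3wrx7201' (19 bytes)
Body byte 13 at stream offset 26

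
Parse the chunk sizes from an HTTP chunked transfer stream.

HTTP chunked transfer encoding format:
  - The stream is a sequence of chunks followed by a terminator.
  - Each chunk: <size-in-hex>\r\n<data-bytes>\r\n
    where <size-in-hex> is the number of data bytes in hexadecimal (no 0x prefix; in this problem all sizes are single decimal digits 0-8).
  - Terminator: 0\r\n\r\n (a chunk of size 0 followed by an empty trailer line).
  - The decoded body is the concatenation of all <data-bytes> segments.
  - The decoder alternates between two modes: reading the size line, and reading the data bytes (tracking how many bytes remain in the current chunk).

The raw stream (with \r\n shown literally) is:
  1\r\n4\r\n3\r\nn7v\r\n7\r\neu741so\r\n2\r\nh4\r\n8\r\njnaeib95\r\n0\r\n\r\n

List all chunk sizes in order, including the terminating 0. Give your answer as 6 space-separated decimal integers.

Answer: 1 3 7 2 8 0

Derivation:
Chunk 1: stream[0..1]='1' size=0x1=1, data at stream[3..4]='4' -> body[0..1], body so far='4'
Chunk 2: stream[6..7]='3' size=0x3=3, data at stream[9..12]='n7v' -> body[1..4], body so far='4n7v'
Chunk 3: stream[14..15]='7' size=0x7=7, data at stream[17..24]='eu741so' -> body[4..11], body so far='4n7veu741so'
Chunk 4: stream[26..27]='2' size=0x2=2, data at stream[29..31]='h4' -> body[11..13], body so far='4n7veu741soh4'
Chunk 5: stream[33..34]='8' size=0x8=8, data at stream[36..44]='jnaeib95' -> body[13..21], body so far='4n7veu741soh4jnaeib95'
Chunk 6: stream[46..47]='0' size=0 (terminator). Final body='4n7veu741soh4jnaeib95' (21 bytes)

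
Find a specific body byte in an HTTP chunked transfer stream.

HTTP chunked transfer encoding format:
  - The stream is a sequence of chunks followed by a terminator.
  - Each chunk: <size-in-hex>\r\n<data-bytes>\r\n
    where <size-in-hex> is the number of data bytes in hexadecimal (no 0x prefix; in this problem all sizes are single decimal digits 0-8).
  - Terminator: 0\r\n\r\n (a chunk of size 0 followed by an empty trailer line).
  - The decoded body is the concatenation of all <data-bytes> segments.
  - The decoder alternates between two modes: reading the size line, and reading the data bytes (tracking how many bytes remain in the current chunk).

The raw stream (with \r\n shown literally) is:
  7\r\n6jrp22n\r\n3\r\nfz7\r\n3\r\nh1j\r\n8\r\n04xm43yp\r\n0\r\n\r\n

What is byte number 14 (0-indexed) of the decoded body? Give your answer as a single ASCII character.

Answer: 4

Derivation:
Chunk 1: stream[0..1]='7' size=0x7=7, data at stream[3..10]='6jrp22n' -> body[0..7], body so far='6jrp22n'
Chunk 2: stream[12..13]='3' size=0x3=3, data at stream[15..18]='fz7' -> body[7..10], body so far='6jrp22nfz7'
Chunk 3: stream[20..21]='3' size=0x3=3, data at stream[23..26]='h1j' -> body[10..13], body so far='6jrp22nfz7h1j'
Chunk 4: stream[28..29]='8' size=0x8=8, data at stream[31..39]='04xm43yp' -> body[13..21], body so far='6jrp22nfz7h1j04xm43yp'
Chunk 5: stream[41..42]='0' size=0 (terminator). Final body='6jrp22nfz7h1j04xm43yp' (21 bytes)
Body byte 14 = '4'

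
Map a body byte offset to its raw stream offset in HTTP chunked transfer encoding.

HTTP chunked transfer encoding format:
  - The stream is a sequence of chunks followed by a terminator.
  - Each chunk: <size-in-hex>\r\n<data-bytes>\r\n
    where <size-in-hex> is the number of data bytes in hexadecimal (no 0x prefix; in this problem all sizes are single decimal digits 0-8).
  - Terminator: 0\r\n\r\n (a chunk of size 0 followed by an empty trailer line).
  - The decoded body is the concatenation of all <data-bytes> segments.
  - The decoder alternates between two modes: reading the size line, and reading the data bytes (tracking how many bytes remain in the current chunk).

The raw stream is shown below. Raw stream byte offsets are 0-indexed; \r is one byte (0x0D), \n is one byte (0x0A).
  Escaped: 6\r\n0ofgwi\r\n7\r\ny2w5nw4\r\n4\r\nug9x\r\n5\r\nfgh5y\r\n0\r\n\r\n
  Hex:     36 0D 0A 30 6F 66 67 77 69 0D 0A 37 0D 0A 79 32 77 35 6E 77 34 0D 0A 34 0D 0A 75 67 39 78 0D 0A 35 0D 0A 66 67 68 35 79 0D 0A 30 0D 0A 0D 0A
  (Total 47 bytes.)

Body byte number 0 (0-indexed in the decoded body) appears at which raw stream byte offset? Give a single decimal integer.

Answer: 3

Derivation:
Chunk 1: stream[0..1]='6' size=0x6=6, data at stream[3..9]='0ofgwi' -> body[0..6], body so far='0ofgwi'
Chunk 2: stream[11..12]='7' size=0x7=7, data at stream[14..21]='y2w5nw4' -> body[6..13], body so far='0ofgwiy2w5nw4'
Chunk 3: stream[23..24]='4' size=0x4=4, data at stream[26..30]='ug9x' -> body[13..17], body so far='0ofgwiy2w5nw4ug9x'
Chunk 4: stream[32..33]='5' size=0x5=5, data at stream[35..40]='fgh5y' -> body[17..22], body so far='0ofgwiy2w5nw4ug9xfgh5y'
Chunk 5: stream[42..43]='0' size=0 (terminator). Final body='0ofgwiy2w5nw4ug9xfgh5y' (22 bytes)
Body byte 0 at stream offset 3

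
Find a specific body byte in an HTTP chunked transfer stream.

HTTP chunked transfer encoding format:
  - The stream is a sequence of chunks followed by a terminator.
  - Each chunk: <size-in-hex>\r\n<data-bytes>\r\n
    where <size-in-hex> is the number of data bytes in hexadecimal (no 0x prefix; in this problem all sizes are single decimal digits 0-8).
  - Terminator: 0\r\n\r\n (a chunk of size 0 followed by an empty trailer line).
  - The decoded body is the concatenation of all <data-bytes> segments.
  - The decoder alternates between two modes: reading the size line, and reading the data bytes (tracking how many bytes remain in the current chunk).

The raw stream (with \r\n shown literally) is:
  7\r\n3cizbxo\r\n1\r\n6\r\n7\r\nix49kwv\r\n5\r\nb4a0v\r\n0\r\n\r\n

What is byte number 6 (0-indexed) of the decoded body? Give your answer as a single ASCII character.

Answer: o

Derivation:
Chunk 1: stream[0..1]='7' size=0x7=7, data at stream[3..10]='3cizbxo' -> body[0..7], body so far='3cizbxo'
Chunk 2: stream[12..13]='1' size=0x1=1, data at stream[15..16]='6' -> body[7..8], body so far='3cizbxo6'
Chunk 3: stream[18..19]='7' size=0x7=7, data at stream[21..28]='ix49kwv' -> body[8..15], body so far='3cizbxo6ix49kwv'
Chunk 4: stream[30..31]='5' size=0x5=5, data at stream[33..38]='b4a0v' -> body[15..20], body so far='3cizbxo6ix49kwvb4a0v'
Chunk 5: stream[40..41]='0' size=0 (terminator). Final body='3cizbxo6ix49kwvb4a0v' (20 bytes)
Body byte 6 = 'o'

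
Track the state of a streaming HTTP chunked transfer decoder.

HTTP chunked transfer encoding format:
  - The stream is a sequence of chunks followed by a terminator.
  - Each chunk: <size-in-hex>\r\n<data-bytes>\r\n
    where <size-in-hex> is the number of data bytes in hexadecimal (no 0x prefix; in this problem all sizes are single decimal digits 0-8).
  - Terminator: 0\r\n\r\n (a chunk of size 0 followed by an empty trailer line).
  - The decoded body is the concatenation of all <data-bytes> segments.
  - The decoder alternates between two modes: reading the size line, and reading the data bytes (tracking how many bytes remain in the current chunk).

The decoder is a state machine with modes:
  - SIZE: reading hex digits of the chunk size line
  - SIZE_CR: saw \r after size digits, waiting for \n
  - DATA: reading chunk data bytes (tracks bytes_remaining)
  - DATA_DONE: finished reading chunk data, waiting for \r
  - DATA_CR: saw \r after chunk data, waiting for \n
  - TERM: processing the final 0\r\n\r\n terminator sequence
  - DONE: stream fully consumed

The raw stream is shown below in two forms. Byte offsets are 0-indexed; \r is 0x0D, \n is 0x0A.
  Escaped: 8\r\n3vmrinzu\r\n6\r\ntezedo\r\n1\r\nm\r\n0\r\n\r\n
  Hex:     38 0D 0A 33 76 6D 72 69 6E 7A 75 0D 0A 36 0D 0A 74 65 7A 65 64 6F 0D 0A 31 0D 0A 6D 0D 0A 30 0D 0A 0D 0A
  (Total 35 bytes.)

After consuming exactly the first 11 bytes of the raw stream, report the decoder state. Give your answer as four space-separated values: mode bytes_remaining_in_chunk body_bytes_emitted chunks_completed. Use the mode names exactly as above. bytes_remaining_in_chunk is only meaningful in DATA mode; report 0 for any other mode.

Byte 0 = '8': mode=SIZE remaining=0 emitted=0 chunks_done=0
Byte 1 = 0x0D: mode=SIZE_CR remaining=0 emitted=0 chunks_done=0
Byte 2 = 0x0A: mode=DATA remaining=8 emitted=0 chunks_done=0
Byte 3 = '3': mode=DATA remaining=7 emitted=1 chunks_done=0
Byte 4 = 'v': mode=DATA remaining=6 emitted=2 chunks_done=0
Byte 5 = 'm': mode=DATA remaining=5 emitted=3 chunks_done=0
Byte 6 = 'r': mode=DATA remaining=4 emitted=4 chunks_done=0
Byte 7 = 'i': mode=DATA remaining=3 emitted=5 chunks_done=0
Byte 8 = 'n': mode=DATA remaining=2 emitted=6 chunks_done=0
Byte 9 = 'z': mode=DATA remaining=1 emitted=7 chunks_done=0
Byte 10 = 'u': mode=DATA_DONE remaining=0 emitted=8 chunks_done=0

Answer: DATA_DONE 0 8 0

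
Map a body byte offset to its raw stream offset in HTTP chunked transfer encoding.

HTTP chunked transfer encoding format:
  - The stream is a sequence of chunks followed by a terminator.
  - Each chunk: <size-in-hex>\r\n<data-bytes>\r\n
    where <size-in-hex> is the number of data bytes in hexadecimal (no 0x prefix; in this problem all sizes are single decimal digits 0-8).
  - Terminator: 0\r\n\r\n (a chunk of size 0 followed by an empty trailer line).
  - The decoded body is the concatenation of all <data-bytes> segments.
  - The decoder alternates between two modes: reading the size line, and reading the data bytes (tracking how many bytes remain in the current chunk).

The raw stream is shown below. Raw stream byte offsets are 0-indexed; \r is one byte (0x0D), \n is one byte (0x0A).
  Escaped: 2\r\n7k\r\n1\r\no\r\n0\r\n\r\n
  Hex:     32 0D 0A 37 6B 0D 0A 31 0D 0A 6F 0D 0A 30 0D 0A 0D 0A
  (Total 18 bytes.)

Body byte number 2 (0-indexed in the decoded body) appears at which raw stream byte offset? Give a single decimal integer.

Answer: 10

Derivation:
Chunk 1: stream[0..1]='2' size=0x2=2, data at stream[3..5]='7k' -> body[0..2], body so far='7k'
Chunk 2: stream[7..8]='1' size=0x1=1, data at stream[10..11]='o' -> body[2..3], body so far='7ko'
Chunk 3: stream[13..14]='0' size=0 (terminator). Final body='7ko' (3 bytes)
Body byte 2 at stream offset 10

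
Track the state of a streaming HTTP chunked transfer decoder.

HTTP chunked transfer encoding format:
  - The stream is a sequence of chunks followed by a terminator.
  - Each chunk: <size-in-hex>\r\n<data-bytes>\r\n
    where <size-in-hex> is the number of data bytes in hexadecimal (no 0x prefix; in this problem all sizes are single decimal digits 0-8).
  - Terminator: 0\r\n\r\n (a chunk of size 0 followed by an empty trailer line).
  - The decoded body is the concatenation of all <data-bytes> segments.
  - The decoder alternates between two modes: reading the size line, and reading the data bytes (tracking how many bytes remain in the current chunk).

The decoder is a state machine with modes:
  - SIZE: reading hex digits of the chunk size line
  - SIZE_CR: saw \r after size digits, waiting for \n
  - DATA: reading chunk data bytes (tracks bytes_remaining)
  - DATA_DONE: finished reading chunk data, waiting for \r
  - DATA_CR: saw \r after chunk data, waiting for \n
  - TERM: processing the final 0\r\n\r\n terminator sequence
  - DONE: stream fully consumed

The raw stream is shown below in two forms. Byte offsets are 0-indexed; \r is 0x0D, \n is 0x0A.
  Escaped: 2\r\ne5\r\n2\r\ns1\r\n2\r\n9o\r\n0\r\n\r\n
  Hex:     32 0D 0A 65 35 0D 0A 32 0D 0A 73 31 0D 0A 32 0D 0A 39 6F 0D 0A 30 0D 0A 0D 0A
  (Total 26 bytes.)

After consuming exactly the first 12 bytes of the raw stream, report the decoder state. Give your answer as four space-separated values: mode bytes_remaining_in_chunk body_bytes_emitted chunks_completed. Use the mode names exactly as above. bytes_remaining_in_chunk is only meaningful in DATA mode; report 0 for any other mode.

Byte 0 = '2': mode=SIZE remaining=0 emitted=0 chunks_done=0
Byte 1 = 0x0D: mode=SIZE_CR remaining=0 emitted=0 chunks_done=0
Byte 2 = 0x0A: mode=DATA remaining=2 emitted=0 chunks_done=0
Byte 3 = 'e': mode=DATA remaining=1 emitted=1 chunks_done=0
Byte 4 = '5': mode=DATA_DONE remaining=0 emitted=2 chunks_done=0
Byte 5 = 0x0D: mode=DATA_CR remaining=0 emitted=2 chunks_done=0
Byte 6 = 0x0A: mode=SIZE remaining=0 emitted=2 chunks_done=1
Byte 7 = '2': mode=SIZE remaining=0 emitted=2 chunks_done=1
Byte 8 = 0x0D: mode=SIZE_CR remaining=0 emitted=2 chunks_done=1
Byte 9 = 0x0A: mode=DATA remaining=2 emitted=2 chunks_done=1
Byte 10 = 's': mode=DATA remaining=1 emitted=3 chunks_done=1
Byte 11 = '1': mode=DATA_DONE remaining=0 emitted=4 chunks_done=1

Answer: DATA_DONE 0 4 1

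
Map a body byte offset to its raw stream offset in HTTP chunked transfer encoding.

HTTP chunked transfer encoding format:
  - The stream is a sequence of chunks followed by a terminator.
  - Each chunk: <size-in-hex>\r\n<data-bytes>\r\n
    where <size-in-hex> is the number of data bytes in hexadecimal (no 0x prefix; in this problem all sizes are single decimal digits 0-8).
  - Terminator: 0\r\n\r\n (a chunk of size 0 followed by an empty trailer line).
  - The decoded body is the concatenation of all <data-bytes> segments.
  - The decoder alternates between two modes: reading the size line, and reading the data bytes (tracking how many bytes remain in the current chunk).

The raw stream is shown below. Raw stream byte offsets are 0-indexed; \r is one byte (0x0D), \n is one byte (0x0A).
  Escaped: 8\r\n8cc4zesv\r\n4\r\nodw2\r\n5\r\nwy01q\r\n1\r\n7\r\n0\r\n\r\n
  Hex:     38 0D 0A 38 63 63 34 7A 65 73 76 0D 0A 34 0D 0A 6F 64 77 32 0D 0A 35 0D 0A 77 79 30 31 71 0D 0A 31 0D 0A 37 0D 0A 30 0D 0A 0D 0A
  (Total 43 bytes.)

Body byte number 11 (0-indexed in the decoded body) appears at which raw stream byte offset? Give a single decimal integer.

Answer: 19

Derivation:
Chunk 1: stream[0..1]='8' size=0x8=8, data at stream[3..11]='8cc4zesv' -> body[0..8], body so far='8cc4zesv'
Chunk 2: stream[13..14]='4' size=0x4=4, data at stream[16..20]='odw2' -> body[8..12], body so far='8cc4zesvodw2'
Chunk 3: stream[22..23]='5' size=0x5=5, data at stream[25..30]='wy01q' -> body[12..17], body so far='8cc4zesvodw2wy01q'
Chunk 4: stream[32..33]='1' size=0x1=1, data at stream[35..36]='7' -> body[17..18], body so far='8cc4zesvodw2wy01q7'
Chunk 5: stream[38..39]='0' size=0 (terminator). Final body='8cc4zesvodw2wy01q7' (18 bytes)
Body byte 11 at stream offset 19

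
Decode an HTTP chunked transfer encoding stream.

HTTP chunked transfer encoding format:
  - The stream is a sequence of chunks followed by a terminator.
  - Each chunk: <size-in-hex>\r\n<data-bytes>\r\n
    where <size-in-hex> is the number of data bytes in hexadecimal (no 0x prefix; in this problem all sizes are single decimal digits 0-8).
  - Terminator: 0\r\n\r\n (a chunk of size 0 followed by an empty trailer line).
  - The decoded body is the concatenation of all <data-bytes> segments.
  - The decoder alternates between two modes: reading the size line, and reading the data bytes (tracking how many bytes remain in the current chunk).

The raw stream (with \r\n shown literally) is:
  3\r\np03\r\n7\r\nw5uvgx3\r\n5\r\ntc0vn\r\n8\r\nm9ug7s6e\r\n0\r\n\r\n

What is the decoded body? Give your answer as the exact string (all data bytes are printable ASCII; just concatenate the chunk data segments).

Answer: p03w5uvgx3tc0vnm9ug7s6e

Derivation:
Chunk 1: stream[0..1]='3' size=0x3=3, data at stream[3..6]='p03' -> body[0..3], body so far='p03'
Chunk 2: stream[8..9]='7' size=0x7=7, data at stream[11..18]='w5uvgx3' -> body[3..10], body so far='p03w5uvgx3'
Chunk 3: stream[20..21]='5' size=0x5=5, data at stream[23..28]='tc0vn' -> body[10..15], body so far='p03w5uvgx3tc0vn'
Chunk 4: stream[30..31]='8' size=0x8=8, data at stream[33..41]='m9ug7s6e' -> body[15..23], body so far='p03w5uvgx3tc0vnm9ug7s6e'
Chunk 5: stream[43..44]='0' size=0 (terminator). Final body='p03w5uvgx3tc0vnm9ug7s6e' (23 bytes)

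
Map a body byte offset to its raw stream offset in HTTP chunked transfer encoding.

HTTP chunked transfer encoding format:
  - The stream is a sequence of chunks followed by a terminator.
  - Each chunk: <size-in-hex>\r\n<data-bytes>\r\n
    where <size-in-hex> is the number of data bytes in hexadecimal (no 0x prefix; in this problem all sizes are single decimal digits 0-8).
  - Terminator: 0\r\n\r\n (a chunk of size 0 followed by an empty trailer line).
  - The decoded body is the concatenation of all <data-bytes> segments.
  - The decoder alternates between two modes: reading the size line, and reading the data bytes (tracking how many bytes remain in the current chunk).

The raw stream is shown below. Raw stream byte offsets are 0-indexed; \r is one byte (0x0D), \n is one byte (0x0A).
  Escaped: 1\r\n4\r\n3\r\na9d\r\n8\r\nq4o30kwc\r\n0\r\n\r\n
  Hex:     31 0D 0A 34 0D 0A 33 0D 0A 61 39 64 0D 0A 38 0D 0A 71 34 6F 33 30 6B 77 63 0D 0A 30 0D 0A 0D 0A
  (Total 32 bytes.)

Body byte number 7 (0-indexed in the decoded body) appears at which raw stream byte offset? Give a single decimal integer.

Answer: 20

Derivation:
Chunk 1: stream[0..1]='1' size=0x1=1, data at stream[3..4]='4' -> body[0..1], body so far='4'
Chunk 2: stream[6..7]='3' size=0x3=3, data at stream[9..12]='a9d' -> body[1..4], body so far='4a9d'
Chunk 3: stream[14..15]='8' size=0x8=8, data at stream[17..25]='q4o30kwc' -> body[4..12], body so far='4a9dq4o30kwc'
Chunk 4: stream[27..28]='0' size=0 (terminator). Final body='4a9dq4o30kwc' (12 bytes)
Body byte 7 at stream offset 20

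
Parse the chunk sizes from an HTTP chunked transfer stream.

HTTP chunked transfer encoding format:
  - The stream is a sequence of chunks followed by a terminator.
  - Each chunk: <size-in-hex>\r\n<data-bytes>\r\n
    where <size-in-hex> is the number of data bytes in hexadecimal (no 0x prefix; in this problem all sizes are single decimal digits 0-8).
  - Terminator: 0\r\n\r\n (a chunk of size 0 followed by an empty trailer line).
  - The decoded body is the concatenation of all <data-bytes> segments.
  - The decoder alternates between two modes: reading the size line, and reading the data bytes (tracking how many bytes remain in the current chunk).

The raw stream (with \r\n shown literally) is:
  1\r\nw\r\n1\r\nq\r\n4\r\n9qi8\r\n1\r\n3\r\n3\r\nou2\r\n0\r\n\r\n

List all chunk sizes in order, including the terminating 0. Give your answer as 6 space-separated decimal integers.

Chunk 1: stream[0..1]='1' size=0x1=1, data at stream[3..4]='w' -> body[0..1], body so far='w'
Chunk 2: stream[6..7]='1' size=0x1=1, data at stream[9..10]='q' -> body[1..2], body so far='wq'
Chunk 3: stream[12..13]='4' size=0x4=4, data at stream[15..19]='9qi8' -> body[2..6], body so far='wq9qi8'
Chunk 4: stream[21..22]='1' size=0x1=1, data at stream[24..25]='3' -> body[6..7], body so far='wq9qi83'
Chunk 5: stream[27..28]='3' size=0x3=3, data at stream[30..33]='ou2' -> body[7..10], body so far='wq9qi83ou2'
Chunk 6: stream[35..36]='0' size=0 (terminator). Final body='wq9qi83ou2' (10 bytes)

Answer: 1 1 4 1 3 0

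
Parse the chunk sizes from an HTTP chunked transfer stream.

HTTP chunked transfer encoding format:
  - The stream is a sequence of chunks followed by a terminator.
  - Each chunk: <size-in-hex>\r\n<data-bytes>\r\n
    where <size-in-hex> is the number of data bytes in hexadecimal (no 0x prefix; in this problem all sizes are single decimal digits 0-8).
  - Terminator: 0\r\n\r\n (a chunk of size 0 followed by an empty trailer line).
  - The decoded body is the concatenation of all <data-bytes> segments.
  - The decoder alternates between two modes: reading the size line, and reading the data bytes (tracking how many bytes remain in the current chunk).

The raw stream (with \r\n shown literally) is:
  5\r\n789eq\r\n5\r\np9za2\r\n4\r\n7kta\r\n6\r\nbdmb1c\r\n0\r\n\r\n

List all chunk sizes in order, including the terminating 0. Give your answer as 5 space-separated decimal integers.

Chunk 1: stream[0..1]='5' size=0x5=5, data at stream[3..8]='789eq' -> body[0..5], body so far='789eq'
Chunk 2: stream[10..11]='5' size=0x5=5, data at stream[13..18]='p9za2' -> body[5..10], body so far='789eqp9za2'
Chunk 3: stream[20..21]='4' size=0x4=4, data at stream[23..27]='7kta' -> body[10..14], body so far='789eqp9za27kta'
Chunk 4: stream[29..30]='6' size=0x6=6, data at stream[32..38]='bdmb1c' -> body[14..20], body so far='789eqp9za27ktabdmb1c'
Chunk 5: stream[40..41]='0' size=0 (terminator). Final body='789eqp9za27ktabdmb1c' (20 bytes)

Answer: 5 5 4 6 0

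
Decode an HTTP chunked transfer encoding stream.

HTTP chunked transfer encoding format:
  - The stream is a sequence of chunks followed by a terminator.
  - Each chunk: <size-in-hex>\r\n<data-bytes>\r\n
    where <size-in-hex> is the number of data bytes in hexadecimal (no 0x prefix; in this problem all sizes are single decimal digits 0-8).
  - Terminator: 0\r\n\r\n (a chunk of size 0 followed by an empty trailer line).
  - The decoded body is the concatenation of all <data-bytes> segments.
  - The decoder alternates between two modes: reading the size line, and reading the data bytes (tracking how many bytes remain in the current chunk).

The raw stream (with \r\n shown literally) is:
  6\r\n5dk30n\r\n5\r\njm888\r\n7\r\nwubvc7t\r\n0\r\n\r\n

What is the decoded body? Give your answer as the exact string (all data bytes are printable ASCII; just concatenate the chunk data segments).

Answer: 5dk30njm888wubvc7t

Derivation:
Chunk 1: stream[0..1]='6' size=0x6=6, data at stream[3..9]='5dk30n' -> body[0..6], body so far='5dk30n'
Chunk 2: stream[11..12]='5' size=0x5=5, data at stream[14..19]='jm888' -> body[6..11], body so far='5dk30njm888'
Chunk 3: stream[21..22]='7' size=0x7=7, data at stream[24..31]='wubvc7t' -> body[11..18], body so far='5dk30njm888wubvc7t'
Chunk 4: stream[33..34]='0' size=0 (terminator). Final body='5dk30njm888wubvc7t' (18 bytes)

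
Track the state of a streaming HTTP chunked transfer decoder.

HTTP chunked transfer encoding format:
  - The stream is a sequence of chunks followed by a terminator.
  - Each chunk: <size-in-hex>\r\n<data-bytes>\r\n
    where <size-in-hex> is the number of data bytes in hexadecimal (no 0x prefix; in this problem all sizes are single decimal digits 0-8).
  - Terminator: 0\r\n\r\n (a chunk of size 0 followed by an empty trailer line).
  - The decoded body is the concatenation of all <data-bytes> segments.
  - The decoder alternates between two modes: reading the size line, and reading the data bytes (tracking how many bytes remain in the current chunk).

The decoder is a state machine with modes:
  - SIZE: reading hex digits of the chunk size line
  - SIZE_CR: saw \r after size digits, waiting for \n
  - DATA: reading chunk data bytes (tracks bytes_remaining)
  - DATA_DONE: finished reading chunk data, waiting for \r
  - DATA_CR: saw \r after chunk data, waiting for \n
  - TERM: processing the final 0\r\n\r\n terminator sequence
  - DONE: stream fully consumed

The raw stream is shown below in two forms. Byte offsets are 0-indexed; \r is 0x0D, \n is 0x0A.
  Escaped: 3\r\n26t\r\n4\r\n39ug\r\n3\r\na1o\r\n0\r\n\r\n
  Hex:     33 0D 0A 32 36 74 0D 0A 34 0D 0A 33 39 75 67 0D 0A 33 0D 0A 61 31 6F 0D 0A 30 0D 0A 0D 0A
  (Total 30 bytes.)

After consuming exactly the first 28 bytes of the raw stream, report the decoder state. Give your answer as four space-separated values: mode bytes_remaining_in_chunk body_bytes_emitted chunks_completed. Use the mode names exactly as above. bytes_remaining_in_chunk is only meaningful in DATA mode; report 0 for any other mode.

Answer: TERM 0 10 3

Derivation:
Byte 0 = '3': mode=SIZE remaining=0 emitted=0 chunks_done=0
Byte 1 = 0x0D: mode=SIZE_CR remaining=0 emitted=0 chunks_done=0
Byte 2 = 0x0A: mode=DATA remaining=3 emitted=0 chunks_done=0
Byte 3 = '2': mode=DATA remaining=2 emitted=1 chunks_done=0
Byte 4 = '6': mode=DATA remaining=1 emitted=2 chunks_done=0
Byte 5 = 't': mode=DATA_DONE remaining=0 emitted=3 chunks_done=0
Byte 6 = 0x0D: mode=DATA_CR remaining=0 emitted=3 chunks_done=0
Byte 7 = 0x0A: mode=SIZE remaining=0 emitted=3 chunks_done=1
Byte 8 = '4': mode=SIZE remaining=0 emitted=3 chunks_done=1
Byte 9 = 0x0D: mode=SIZE_CR remaining=0 emitted=3 chunks_done=1
Byte 10 = 0x0A: mode=DATA remaining=4 emitted=3 chunks_done=1
Byte 11 = '3': mode=DATA remaining=3 emitted=4 chunks_done=1
Byte 12 = '9': mode=DATA remaining=2 emitted=5 chunks_done=1
Byte 13 = 'u': mode=DATA remaining=1 emitted=6 chunks_done=1
Byte 14 = 'g': mode=DATA_DONE remaining=0 emitted=7 chunks_done=1
Byte 15 = 0x0D: mode=DATA_CR remaining=0 emitted=7 chunks_done=1
Byte 16 = 0x0A: mode=SIZE remaining=0 emitted=7 chunks_done=2
Byte 17 = '3': mode=SIZE remaining=0 emitted=7 chunks_done=2
Byte 18 = 0x0D: mode=SIZE_CR remaining=0 emitted=7 chunks_done=2
Byte 19 = 0x0A: mode=DATA remaining=3 emitted=7 chunks_done=2
Byte 20 = 'a': mode=DATA remaining=2 emitted=8 chunks_done=2
Byte 21 = '1': mode=DATA remaining=1 emitted=9 chunks_done=2
Byte 22 = 'o': mode=DATA_DONE remaining=0 emitted=10 chunks_done=2
Byte 23 = 0x0D: mode=DATA_CR remaining=0 emitted=10 chunks_done=2
Byte 24 = 0x0A: mode=SIZE remaining=0 emitted=10 chunks_done=3
Byte 25 = '0': mode=SIZE remaining=0 emitted=10 chunks_done=3
Byte 26 = 0x0D: mode=SIZE_CR remaining=0 emitted=10 chunks_done=3
Byte 27 = 0x0A: mode=TERM remaining=0 emitted=10 chunks_done=3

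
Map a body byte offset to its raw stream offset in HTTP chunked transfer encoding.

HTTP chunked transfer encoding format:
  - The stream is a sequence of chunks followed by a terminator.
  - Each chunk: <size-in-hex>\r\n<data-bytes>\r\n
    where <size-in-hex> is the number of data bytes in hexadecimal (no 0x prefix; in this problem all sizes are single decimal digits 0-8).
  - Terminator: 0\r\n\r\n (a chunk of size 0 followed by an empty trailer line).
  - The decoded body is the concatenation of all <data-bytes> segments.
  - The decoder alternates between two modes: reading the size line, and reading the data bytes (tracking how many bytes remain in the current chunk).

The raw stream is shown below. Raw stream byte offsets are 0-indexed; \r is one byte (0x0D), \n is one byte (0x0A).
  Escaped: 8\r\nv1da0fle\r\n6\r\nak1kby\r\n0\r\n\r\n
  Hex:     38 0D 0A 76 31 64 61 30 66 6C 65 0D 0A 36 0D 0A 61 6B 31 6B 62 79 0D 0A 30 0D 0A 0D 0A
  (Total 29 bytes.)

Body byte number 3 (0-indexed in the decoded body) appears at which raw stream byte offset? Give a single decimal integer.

Chunk 1: stream[0..1]='8' size=0x8=8, data at stream[3..11]='v1da0fle' -> body[0..8], body so far='v1da0fle'
Chunk 2: stream[13..14]='6' size=0x6=6, data at stream[16..22]='ak1kby' -> body[8..14], body so far='v1da0fleak1kby'
Chunk 3: stream[24..25]='0' size=0 (terminator). Final body='v1da0fleak1kby' (14 bytes)
Body byte 3 at stream offset 6

Answer: 6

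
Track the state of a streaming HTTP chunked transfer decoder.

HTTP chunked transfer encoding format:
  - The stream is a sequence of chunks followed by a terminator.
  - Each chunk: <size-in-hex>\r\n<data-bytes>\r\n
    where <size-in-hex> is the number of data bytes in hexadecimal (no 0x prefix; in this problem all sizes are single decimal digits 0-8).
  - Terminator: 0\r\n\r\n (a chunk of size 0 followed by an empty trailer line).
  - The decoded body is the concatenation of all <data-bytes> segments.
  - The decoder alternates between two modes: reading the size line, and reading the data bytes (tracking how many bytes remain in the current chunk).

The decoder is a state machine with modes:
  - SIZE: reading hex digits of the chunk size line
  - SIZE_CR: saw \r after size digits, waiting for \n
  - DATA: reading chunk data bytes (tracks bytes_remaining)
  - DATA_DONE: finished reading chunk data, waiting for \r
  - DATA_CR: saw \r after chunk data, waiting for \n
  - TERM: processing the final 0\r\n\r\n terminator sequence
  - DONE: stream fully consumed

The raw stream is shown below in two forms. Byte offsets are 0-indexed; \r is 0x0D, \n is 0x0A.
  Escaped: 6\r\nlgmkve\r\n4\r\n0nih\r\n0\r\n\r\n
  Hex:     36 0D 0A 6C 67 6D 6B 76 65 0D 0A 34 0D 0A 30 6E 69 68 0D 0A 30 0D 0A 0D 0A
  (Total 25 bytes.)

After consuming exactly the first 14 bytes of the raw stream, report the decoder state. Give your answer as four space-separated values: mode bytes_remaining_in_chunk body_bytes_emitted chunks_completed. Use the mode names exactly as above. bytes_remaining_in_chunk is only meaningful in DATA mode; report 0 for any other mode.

Answer: DATA 4 6 1

Derivation:
Byte 0 = '6': mode=SIZE remaining=0 emitted=0 chunks_done=0
Byte 1 = 0x0D: mode=SIZE_CR remaining=0 emitted=0 chunks_done=0
Byte 2 = 0x0A: mode=DATA remaining=6 emitted=0 chunks_done=0
Byte 3 = 'l': mode=DATA remaining=5 emitted=1 chunks_done=0
Byte 4 = 'g': mode=DATA remaining=4 emitted=2 chunks_done=0
Byte 5 = 'm': mode=DATA remaining=3 emitted=3 chunks_done=0
Byte 6 = 'k': mode=DATA remaining=2 emitted=4 chunks_done=0
Byte 7 = 'v': mode=DATA remaining=1 emitted=5 chunks_done=0
Byte 8 = 'e': mode=DATA_DONE remaining=0 emitted=6 chunks_done=0
Byte 9 = 0x0D: mode=DATA_CR remaining=0 emitted=6 chunks_done=0
Byte 10 = 0x0A: mode=SIZE remaining=0 emitted=6 chunks_done=1
Byte 11 = '4': mode=SIZE remaining=0 emitted=6 chunks_done=1
Byte 12 = 0x0D: mode=SIZE_CR remaining=0 emitted=6 chunks_done=1
Byte 13 = 0x0A: mode=DATA remaining=4 emitted=6 chunks_done=1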